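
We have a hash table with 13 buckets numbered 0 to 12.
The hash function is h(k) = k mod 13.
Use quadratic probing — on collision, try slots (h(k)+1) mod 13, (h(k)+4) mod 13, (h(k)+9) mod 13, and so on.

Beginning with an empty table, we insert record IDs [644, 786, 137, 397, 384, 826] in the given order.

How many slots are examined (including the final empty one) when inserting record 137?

Insert 644: h=7, slot 7 empty → index 7.
Insert 786: h=6, slot 6 empty → index 6.
Insert 137: h=7, slot 7 occupied → index 8.
Insert 397: h=7, slots 7,8 occupied → index 11.
Insert 384: h=7, slots 7,8,11 occupied → index 3.
Insert 826: h=7, slots 7,8,11,3 occupied → index 10.
Table: [-, -, -, 384, -, -, 786, 644, 137, -, 826, 397, -]

2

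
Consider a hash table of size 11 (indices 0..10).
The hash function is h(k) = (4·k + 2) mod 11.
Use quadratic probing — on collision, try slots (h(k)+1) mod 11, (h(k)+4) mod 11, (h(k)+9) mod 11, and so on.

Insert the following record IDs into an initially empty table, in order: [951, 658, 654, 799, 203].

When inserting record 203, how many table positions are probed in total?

3

951 hashes to 0; slot 0 is free -> place at 0.
658 hashes to 5; slot 5 is free -> place at 5.
654 hashes to 0; 0 taken -> place at 1.
799 hashes to 8; slot 8 is free -> place at 8.
203 hashes to 0; 0,1 taken -> place at 4.
Table: [951, 654, ., ., 203, 658, ., ., 799, ., .]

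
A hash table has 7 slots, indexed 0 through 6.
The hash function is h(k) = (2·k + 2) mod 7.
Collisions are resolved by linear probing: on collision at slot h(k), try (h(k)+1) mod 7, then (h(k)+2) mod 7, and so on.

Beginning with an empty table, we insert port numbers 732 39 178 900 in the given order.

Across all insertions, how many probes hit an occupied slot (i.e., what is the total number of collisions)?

Insert 732: h=3, slot 3 empty => index 3.
Insert 39: h=3, slot 3 occupied => index 4.
Insert 178: h=1, slot 1 empty => index 1.
Insert 900: h=3, slots 3,4 occupied => index 5.
Table: [—, 178, —, 732, 39, 900, —]

3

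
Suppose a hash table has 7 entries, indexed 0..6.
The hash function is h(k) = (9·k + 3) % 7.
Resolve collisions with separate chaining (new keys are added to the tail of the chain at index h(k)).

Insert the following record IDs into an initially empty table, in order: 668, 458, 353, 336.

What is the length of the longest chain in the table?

668 → bucket 2
458 → bucket 2 (collision)
353 → bucket 2 (collision)
336 → bucket 3
Final buckets:
0: —
1: —
2: 668 -> 458 -> 353
3: 336
4: —
5: —
6: —

3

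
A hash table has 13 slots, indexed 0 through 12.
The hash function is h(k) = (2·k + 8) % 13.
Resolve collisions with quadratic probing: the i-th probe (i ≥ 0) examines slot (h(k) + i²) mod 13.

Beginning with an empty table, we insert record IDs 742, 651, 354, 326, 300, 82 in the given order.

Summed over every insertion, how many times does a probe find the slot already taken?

742: h=10 => slot 10
651: h=10, probe 10,11 => slot 11
354: h=1 => slot 1
326: h=10, probe 10,11,1,6 => slot 6
300: h=10, probe 10,11,1,6,0 => slot 0
82: h=3 => slot 3
Table: [300, 354, ∅, 82, ∅, ∅, 326, ∅, ∅, ∅, 742, 651, ∅]

8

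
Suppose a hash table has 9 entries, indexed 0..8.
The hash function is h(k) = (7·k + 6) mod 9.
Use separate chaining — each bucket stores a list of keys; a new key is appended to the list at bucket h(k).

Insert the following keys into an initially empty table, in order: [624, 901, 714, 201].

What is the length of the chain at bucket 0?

Insert 624: h=0, bucket 0 empty → new chain.
Insert 901: h=4, bucket 4 empty → new chain.
Insert 714: h=0, bucket 0 nonempty → append to chain.
Insert 201: h=0, bucket 0 nonempty → append to chain.
Final buckets:
0: 624 -> 714 -> 201
1: —
2: —
3: —
4: 901
5: —
6: —
7: —
8: —

3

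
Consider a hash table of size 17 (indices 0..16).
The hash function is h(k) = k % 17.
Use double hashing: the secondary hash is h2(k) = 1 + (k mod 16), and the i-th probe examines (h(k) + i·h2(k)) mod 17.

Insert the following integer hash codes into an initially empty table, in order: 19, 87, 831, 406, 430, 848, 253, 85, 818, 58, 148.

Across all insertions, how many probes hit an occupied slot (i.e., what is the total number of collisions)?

Insert 19: h=2, slot 2 empty => index 2.
Insert 87: h=2, h2=8, slot 2 occupied => index 10.
Insert 831: h=15, slot 15 empty => index 15.
Insert 406: h=15, h2=7, slot 15 occupied => index 5.
Insert 430: h=5, h2=15, slot 5 occupied => index 3.
Insert 848: h=15, h2=1, slot 15 occupied => index 16.
Insert 253: h=15, h2=14, slot 15 occupied => index 12.
Insert 85: h=0, slot 0 empty => index 0.
Insert 818: h=2, h2=3, slots 2,5 occupied => index 8.
Insert 58: h=7, slot 7 empty => index 7.
Insert 148: h=12, h2=5, slots 12,0,5,10,15,3,8 occupied => index 13.
Table: [85, ∅, 19, 430, ∅, 406, ∅, 58, 818, ∅, 87, ∅, 253, 148, ∅, 831, 848]

14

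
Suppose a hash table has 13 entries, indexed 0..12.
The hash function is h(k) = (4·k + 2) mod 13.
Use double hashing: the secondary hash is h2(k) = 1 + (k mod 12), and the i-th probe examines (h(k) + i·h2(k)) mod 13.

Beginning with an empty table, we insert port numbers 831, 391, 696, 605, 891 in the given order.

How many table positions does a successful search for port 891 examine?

831: h=11 -> slot 11
391: h=6 -> slot 6
696: h=4 -> slot 4
605: h=4, h2=6, probe 4,10 -> slot 10
891: h=4, h2=4, probe 4,8 -> slot 8
Table: [—, —, —, —, 696, —, 391, —, 891, —, 605, 831, —]
Lookup 891: h=4, h2=4, probe 4,8 → found at 8.

2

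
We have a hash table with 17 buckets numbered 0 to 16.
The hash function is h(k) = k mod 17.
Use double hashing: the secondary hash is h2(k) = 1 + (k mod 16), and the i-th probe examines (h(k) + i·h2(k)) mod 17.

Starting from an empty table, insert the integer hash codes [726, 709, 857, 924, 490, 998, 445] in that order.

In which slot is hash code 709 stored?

1

Insert 726: h=12, slot 12 empty => index 12.
Insert 709: h=12, h2=6, slot 12 occupied => index 1.
Insert 857: h=7, slot 7 empty => index 7.
Insert 924: h=6, slot 6 empty => index 6.
Insert 490: h=14, slot 14 empty => index 14.
Insert 998: h=12, h2=7, slot 12 occupied => index 2.
Insert 445: h=3, slot 3 empty => index 3.
Table: [—, 709, 998, 445, —, —, 924, 857, —, —, —, —, 726, —, 490, —, —]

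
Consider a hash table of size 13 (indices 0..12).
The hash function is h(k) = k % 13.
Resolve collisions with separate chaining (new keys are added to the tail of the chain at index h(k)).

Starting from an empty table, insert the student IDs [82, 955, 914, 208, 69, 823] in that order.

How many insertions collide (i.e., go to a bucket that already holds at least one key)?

82 → bucket 4
955 → bucket 6
914 → bucket 4 (collision)
208 → bucket 0
69 → bucket 4 (collision)
823 → bucket 4 (collision)
Final buckets:
0: 208
1: .
2: .
3: .
4: 82 -> 914 -> 69 -> 823
5: .
6: 955
7: .
8: .
9: .
10: .
11: .
12: .

3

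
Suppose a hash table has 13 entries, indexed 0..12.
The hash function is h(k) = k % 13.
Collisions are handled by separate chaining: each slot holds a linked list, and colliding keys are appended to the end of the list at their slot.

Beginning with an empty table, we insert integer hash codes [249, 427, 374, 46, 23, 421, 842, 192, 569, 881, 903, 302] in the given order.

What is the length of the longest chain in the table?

6

249 → bucket 2
427 → bucket 11
374 → bucket 10
46 → bucket 7
23 → bucket 10 (collision)
421 → bucket 5
842 → bucket 10 (collision)
192 → bucket 10 (collision)
569 → bucket 10 (collision)
881 → bucket 10 (collision)
903 → bucket 6
302 → bucket 3
Final buckets:
0: ∅
1: ∅
2: 249
3: 302
4: ∅
5: 421
6: 903
7: 46
8: ∅
9: ∅
10: 374 -> 23 -> 842 -> 192 -> 569 -> 881
11: 427
12: ∅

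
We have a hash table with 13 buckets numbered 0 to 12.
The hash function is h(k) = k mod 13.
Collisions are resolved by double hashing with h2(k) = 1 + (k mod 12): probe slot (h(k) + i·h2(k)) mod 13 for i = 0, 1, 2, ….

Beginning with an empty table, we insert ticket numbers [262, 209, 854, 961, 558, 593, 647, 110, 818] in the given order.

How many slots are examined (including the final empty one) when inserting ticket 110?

262: h=2 → slot 2
209: h=1 → slot 1
854: h=9 → slot 9
961: h=12 → slot 12
558: h=12, h2=7, probe 12,6 → slot 6
593: h=8 → slot 8
647: h=10 → slot 10
110: h=6, h2=3, probe 6,9,12,2,5 → slot 5
818: h=12, h2=3, probe 12,2,5,8,11 → slot 11
Table: [_, 209, 262, _, _, 110, 558, _, 593, 854, 647, 818, 961]

5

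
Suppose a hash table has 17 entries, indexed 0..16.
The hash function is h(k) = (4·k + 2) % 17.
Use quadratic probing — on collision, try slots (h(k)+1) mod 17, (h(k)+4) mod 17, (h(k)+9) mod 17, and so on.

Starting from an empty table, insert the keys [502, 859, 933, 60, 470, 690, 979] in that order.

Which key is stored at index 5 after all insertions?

Insert 502: h=4, slot 4 empty => index 4.
Insert 859: h=4, slot 4 occupied => index 5.
Insert 933: h=11, slot 11 empty => index 11.
Insert 60: h=4, slots 4,5 occupied => index 8.
Insert 470: h=12, slot 12 empty => index 12.
Insert 690: h=8, slot 8 occupied => index 9.
Insert 979: h=8, slots 8,9,12 occupied => index 0.
Table: [979, _, _, _, 502, 859, _, _, 60, 690, _, 933, 470, _, _, _, _]

859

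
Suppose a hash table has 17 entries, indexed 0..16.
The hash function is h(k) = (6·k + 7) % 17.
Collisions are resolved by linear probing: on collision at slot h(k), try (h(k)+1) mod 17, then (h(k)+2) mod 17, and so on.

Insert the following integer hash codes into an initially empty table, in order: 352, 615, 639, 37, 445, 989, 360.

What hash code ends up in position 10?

352 hashes to 11; slot 11 is free => place at 11.
615 hashes to 8; slot 8 is free => place at 8.
639 hashes to 16; slot 16 is free => place at 16.
37 hashes to 8; 8 taken => place at 9.
445 hashes to 8; 8,9 taken => place at 10.
989 hashes to 8; 8,9,10,11 taken => place at 12.
360 hashes to 8; 8,9,10,11,12 taken => place at 13.
Table: [., ., ., ., ., ., ., ., 615, 37, 445, 352, 989, 360, ., ., 639]

445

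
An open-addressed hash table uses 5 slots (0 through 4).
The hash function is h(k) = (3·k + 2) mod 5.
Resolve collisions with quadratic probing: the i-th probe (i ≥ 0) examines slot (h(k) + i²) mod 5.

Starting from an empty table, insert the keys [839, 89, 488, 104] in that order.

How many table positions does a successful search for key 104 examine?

3

839: h=4 → slot 4
89: h=4, probe 4,0 → slot 0
488: h=1 → slot 1
104: h=4, probe 4,0,3 → slot 3
Table: [89, 488, ∅, 104, 839]
Lookup 104: h=4, probe 4,0,3 → found at 3.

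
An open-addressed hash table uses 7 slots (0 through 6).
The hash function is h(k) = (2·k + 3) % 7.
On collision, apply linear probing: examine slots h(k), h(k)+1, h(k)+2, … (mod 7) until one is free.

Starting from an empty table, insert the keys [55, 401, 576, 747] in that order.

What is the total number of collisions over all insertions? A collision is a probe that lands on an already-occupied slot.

55: h=1 -> slot 1
401: h=0 -> slot 0
576: h=0, probe 0,1,2 -> slot 2
747: h=6 -> slot 6
Table: [401, 55, 576, -, -, -, 747]

2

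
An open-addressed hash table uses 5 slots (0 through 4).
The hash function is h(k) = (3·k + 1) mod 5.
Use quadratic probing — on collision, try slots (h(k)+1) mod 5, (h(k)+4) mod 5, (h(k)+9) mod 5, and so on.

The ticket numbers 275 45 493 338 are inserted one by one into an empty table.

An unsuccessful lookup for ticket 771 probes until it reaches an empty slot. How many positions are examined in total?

3

275 hashes to 1; slot 1 is free => place at 1.
45 hashes to 1; 1 taken => place at 2.
493 hashes to 0; slot 0 is free => place at 0.
338 hashes to 0; 0,1 taken => place at 4.
Table: [493, 275, 45, ., 338]
Lookup 771: h=4, probe 4,0,3 → slot 3 empty, not found.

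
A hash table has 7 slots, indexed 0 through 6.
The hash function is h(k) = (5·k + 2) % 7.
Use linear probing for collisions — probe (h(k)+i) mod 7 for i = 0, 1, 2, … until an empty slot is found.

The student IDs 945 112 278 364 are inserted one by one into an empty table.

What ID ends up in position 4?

945 hashes to 2; slot 2 is free => place at 2.
112 hashes to 2; 2 taken => place at 3.
278 hashes to 6; slot 6 is free => place at 6.
364 hashes to 2; 2,3 taken => place at 4.
Table: [—, —, 945, 112, 364, —, 278]

364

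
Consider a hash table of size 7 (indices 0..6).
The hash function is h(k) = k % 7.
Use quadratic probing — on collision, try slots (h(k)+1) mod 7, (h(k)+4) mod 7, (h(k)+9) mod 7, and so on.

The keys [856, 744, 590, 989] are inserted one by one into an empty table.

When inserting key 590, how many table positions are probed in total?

856 hashes to 2; slot 2 is free => place at 2.
744 hashes to 2; 2 taken => place at 3.
590 hashes to 2; 2,3 taken => place at 6.
989 hashes to 2; 2,3,6 taken => place at 4.
Table: [_, _, 856, 744, 989, _, 590]

3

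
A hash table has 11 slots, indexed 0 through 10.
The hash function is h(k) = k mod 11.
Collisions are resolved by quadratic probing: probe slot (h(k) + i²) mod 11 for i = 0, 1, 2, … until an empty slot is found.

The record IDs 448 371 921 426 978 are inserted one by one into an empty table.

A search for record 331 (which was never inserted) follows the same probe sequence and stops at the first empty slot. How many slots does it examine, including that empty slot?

Insert 448: h=8, slot 8 empty → index 8.
Insert 371: h=8, slot 8 occupied → index 9.
Insert 921: h=8, slots 8,9 occupied → index 1.
Insert 426: h=8, slots 8,9,1 occupied → index 6.
Insert 978: h=10, slot 10 empty → index 10.
Table: [., 921, ., ., ., ., 426, ., 448, 371, 978]
Lookup 331: h=1, probe 1,2 → slot 2 empty, not found.

2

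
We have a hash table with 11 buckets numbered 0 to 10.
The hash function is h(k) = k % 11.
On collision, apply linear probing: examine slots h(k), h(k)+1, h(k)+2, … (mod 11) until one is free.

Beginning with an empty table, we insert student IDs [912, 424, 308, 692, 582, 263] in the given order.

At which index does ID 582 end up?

2

912 hashes to 10; slot 10 is free => place at 10.
424 hashes to 6; slot 6 is free => place at 6.
308 hashes to 0; slot 0 is free => place at 0.
692 hashes to 10; 10,0 taken => place at 1.
582 hashes to 10; 10,0,1 taken => place at 2.
263 hashes to 10; 10,0,1,2 taken => place at 3.
Table: [308, 692, 582, 263, ∅, ∅, 424, ∅, ∅, ∅, 912]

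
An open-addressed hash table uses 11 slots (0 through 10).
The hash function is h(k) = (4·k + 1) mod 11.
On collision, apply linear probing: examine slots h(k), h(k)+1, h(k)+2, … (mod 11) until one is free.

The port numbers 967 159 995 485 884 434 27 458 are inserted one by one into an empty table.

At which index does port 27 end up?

Insert 967: h=8, slot 8 empty -> index 8.
Insert 159: h=10, slot 10 empty -> index 10.
Insert 995: h=10, slot 10 occupied -> index 0.
Insert 485: h=5, slot 5 empty -> index 5.
Insert 884: h=6, slot 6 empty -> index 6.
Insert 434: h=10, slots 10,0 occupied -> index 1.
Insert 27: h=10, slots 10,0,1 occupied -> index 2.
Insert 458: h=7, slot 7 empty -> index 7.
Table: [995, 434, 27, _, _, 485, 884, 458, 967, _, 159]

2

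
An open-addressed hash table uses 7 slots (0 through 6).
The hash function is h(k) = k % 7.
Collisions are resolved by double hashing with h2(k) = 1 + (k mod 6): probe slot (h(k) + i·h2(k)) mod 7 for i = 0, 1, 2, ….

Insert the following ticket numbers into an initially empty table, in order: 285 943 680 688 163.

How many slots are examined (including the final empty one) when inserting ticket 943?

285: h=5 -> slot 5
943: h=5, h2=2, probe 5,0 -> slot 0
680: h=1 -> slot 1
688: h=2 -> slot 2
163: h=2, h2=2, probe 2,4 -> slot 4
Table: [943, 680, 688, ∅, 163, 285, ∅]

2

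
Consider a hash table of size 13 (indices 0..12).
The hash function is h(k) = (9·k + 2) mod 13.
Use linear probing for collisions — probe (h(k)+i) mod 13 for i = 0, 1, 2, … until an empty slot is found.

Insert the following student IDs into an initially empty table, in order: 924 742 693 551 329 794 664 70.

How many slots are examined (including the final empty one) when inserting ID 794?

5

924 hashes to 11; slot 11 is free => place at 11.
742 hashes to 11; 11 taken => place at 12.
693 hashes to 12; 12 taken => place at 0.
551 hashes to 8; slot 8 is free => place at 8.
329 hashes to 12; 12,0 taken => place at 1.
794 hashes to 11; 11,12,0,1 taken => place at 2.
664 hashes to 11; 11,12,0,1,2 taken => place at 3.
70 hashes to 8; 8 taken => place at 9.
Table: [693, 329, 794, 664, -, -, -, -, 551, 70, -, 924, 742]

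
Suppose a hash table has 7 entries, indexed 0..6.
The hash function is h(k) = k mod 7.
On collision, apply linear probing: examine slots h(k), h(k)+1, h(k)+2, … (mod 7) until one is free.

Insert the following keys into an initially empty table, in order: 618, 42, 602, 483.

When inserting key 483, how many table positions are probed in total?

4

618 hashes to 2; slot 2 is free => place at 2.
42 hashes to 0; slot 0 is free => place at 0.
602 hashes to 0; 0 taken => place at 1.
483 hashes to 0; 0,1,2 taken => place at 3.
Table: [42, 602, 618, 483, ., ., .]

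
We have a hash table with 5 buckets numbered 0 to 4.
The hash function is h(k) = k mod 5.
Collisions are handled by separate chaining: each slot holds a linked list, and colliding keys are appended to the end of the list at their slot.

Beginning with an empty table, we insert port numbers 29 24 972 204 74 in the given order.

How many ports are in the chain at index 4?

4

29 -> bucket 4
24 -> bucket 4 (collision)
972 -> bucket 2
204 -> bucket 4 (collision)
74 -> bucket 4 (collision)
Final buckets:
0: ∅
1: ∅
2: 972
3: ∅
4: 29 -> 24 -> 204 -> 74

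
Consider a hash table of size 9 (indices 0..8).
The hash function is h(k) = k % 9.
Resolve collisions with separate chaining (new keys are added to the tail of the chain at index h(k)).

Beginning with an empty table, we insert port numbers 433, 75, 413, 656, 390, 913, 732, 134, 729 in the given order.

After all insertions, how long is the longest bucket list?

3

Insert 433: h=1, bucket 1 empty → new chain.
Insert 75: h=3, bucket 3 empty → new chain.
Insert 413: h=8, bucket 8 empty → new chain.
Insert 656: h=8, bucket 8 nonempty → append to chain.
Insert 390: h=3, bucket 3 nonempty → append to chain.
Insert 913: h=4, bucket 4 empty → new chain.
Insert 732: h=3, bucket 3 nonempty → append to chain.
Insert 134: h=8, bucket 8 nonempty → append to chain.
Insert 729: h=0, bucket 0 empty → new chain.
Final buckets:
0: 729
1: 433
2: -
3: 75 -> 390 -> 732
4: 913
5: -
6: -
7: -
8: 413 -> 656 -> 134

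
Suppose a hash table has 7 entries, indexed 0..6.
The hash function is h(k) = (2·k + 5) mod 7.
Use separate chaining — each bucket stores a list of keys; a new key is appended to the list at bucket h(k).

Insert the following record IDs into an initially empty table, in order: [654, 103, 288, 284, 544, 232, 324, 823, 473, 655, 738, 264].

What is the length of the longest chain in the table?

4

654 → bucket 4
103 → bucket 1
288 → bucket 0
284 → bucket 6
544 → bucket 1 (collision)
232 → bucket 0 (collision)
324 → bucket 2
823 → bucket 6 (collision)
473 → bucket 6 (collision)
655 → bucket 6 (collision)
738 → bucket 4 (collision)
264 → bucket 1 (collision)
Final buckets:
0: 288 -> 232
1: 103 -> 544 -> 264
2: 324
3: -
4: 654 -> 738
5: -
6: 284 -> 823 -> 473 -> 655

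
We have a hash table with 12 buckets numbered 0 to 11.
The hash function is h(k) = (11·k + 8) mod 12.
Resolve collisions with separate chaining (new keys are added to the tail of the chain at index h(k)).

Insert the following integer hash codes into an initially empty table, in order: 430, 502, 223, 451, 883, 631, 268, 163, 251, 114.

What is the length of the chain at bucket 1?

5

430 → bucket 10
502 → bucket 10 (collision)
223 → bucket 1
451 → bucket 1 (collision)
883 → bucket 1 (collision)
631 → bucket 1 (collision)
268 → bucket 4
163 → bucket 1 (collision)
251 → bucket 9
114 → bucket 2
Final buckets:
0: _
1: 223 -> 451 -> 883 -> 631 -> 163
2: 114
3: _
4: 268
5: _
6: _
7: _
8: _
9: 251
10: 430 -> 502
11: _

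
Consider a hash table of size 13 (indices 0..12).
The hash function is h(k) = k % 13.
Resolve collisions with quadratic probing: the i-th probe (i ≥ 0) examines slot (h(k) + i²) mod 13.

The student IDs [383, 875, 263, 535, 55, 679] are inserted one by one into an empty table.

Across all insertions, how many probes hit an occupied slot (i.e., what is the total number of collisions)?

Insert 383: h=6, slot 6 empty => index 6.
Insert 875: h=4, slot 4 empty => index 4.
Insert 263: h=3, slot 3 empty => index 3.
Insert 535: h=2, slot 2 empty => index 2.
Insert 55: h=3, slots 3,4 occupied => index 7.
Insert 679: h=3, slots 3,4,7 occupied => index 12.
Table: [-, -, 535, 263, 875, -, 383, 55, -, -, -, -, 679]

5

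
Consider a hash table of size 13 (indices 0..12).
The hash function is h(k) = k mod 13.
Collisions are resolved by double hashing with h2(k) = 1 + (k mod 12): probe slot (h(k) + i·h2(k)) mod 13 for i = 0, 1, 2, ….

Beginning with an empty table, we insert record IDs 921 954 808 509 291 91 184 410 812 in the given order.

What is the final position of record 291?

9

921: h=11 -> slot 11
954: h=5 -> slot 5
808: h=2 -> slot 2
509: h=2, h2=6, probe 2,8 -> slot 8
291: h=5, h2=4, probe 5,9 -> slot 9
91: h=0 -> slot 0
184: h=2, h2=5, probe 2,7 -> slot 7
410: h=7, h2=3, probe 7,10 -> slot 10
812: h=6 -> slot 6
Table: [91, _, 808, _, _, 954, 812, 184, 509, 291, 410, 921, _]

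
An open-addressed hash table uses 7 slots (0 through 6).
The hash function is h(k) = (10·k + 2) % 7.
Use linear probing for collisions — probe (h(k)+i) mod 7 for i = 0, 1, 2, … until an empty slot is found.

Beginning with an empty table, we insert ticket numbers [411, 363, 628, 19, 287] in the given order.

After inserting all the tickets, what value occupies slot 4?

628

411 hashes to 3; slot 3 is free -> place at 3.
363 hashes to 6; slot 6 is free -> place at 6.
628 hashes to 3; 3 taken -> place at 4.
19 hashes to 3; 3,4 taken -> place at 5.
287 hashes to 2; slot 2 is free -> place at 2.
Table: [∅, ∅, 287, 411, 628, 19, 363]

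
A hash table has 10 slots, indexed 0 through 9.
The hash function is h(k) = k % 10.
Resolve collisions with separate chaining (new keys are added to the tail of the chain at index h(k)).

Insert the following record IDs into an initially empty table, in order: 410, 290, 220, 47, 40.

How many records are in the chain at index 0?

Insert 410: h=0, bucket 0 empty → new chain.
Insert 290: h=0, bucket 0 nonempty → append to chain.
Insert 220: h=0, bucket 0 nonempty → append to chain.
Insert 47: h=7, bucket 7 empty → new chain.
Insert 40: h=0, bucket 0 nonempty → append to chain.
Final buckets:
0: 410 -> 290 -> 220 -> 40
1: ∅
2: ∅
3: ∅
4: ∅
5: ∅
6: ∅
7: 47
8: ∅
9: ∅

4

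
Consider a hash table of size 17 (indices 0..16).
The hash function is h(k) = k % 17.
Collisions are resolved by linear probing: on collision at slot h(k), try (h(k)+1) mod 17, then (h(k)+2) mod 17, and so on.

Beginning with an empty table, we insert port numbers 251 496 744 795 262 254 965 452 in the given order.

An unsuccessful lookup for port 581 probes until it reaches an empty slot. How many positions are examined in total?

251: h=13 => slot 13
496: h=3 => slot 3
744: h=13, probe 13,14 => slot 14
795: h=13, probe 13,14,15 => slot 15
262: h=7 => slot 7
254: h=16 => slot 16
965: h=13, probe 13,14,15,16,0 => slot 0
452: h=10 => slot 10
Table: [965, -, -, 496, -, -, -, 262, -, -, 452, -, -, 251, 744, 795, 254]
Lookup 581: h=3, probe 3,4 → slot 4 empty, not found.

2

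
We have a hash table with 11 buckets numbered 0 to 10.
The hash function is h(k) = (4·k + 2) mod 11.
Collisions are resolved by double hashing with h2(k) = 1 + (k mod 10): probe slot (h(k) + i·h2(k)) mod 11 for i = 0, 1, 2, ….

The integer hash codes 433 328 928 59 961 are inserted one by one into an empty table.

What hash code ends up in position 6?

59

433 hashes to 7; slot 7 is free -> place at 7.
328 hashes to 5; slot 5 is free -> place at 5.
928 hashes to 7, h2=9; 7,5 taken -> place at 3.
59 hashes to 7, h2=10; 7 taken -> place at 6.
961 hashes to 7, h2=2; 7 taken -> place at 9.
Table: [-, -, -, 928, -, 328, 59, 433, -, 961, -]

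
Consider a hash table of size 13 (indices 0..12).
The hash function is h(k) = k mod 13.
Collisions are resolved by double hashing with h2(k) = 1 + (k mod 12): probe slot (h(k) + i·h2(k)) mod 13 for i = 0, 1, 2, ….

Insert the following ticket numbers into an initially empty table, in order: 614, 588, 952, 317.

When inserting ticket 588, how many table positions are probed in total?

614 hashes to 3; slot 3 is free -> place at 3.
588 hashes to 3, h2=1; 3 taken -> place at 4.
952 hashes to 3, h2=5; 3 taken -> place at 8.
317 hashes to 5; slot 5 is free -> place at 5.
Table: [∅, ∅, ∅, 614, 588, 317, ∅, ∅, 952, ∅, ∅, ∅, ∅]

2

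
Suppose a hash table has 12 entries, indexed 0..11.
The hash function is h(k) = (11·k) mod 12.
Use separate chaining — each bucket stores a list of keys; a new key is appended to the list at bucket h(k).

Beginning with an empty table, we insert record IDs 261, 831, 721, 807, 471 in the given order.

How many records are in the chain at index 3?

Insert 261: h=3, bucket 3 empty → new chain.
Insert 831: h=9, bucket 9 empty → new chain.
Insert 721: h=11, bucket 11 empty → new chain.
Insert 807: h=9, bucket 9 nonempty → append to chain.
Insert 471: h=9, bucket 9 nonempty → append to chain.
Final buckets:
0: .
1: .
2: .
3: 261
4: .
5: .
6: .
7: .
8: .
9: 831 -> 807 -> 471
10: .
11: 721

1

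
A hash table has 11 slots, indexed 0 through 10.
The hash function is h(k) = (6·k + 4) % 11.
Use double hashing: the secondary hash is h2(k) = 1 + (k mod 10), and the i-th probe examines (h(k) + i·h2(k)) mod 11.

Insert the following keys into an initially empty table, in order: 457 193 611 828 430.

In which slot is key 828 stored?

5

457: h=7 => slot 7
193: h=7, h2=4, probe 7,0 => slot 0
611: h=7, h2=2, probe 7,9 => slot 9
828: h=0, h2=9, probe 0,9,7,5 => slot 5
430: h=10 => slot 10
Table: [193, -, -, -, -, 828, -, 457, -, 611, 430]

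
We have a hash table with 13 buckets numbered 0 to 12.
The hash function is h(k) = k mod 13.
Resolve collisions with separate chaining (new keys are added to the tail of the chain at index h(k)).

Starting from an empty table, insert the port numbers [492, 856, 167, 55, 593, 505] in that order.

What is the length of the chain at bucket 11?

4

Insert 492: h=11, bucket 11 empty → new chain.
Insert 856: h=11, bucket 11 nonempty → append to chain.
Insert 167: h=11, bucket 11 nonempty → append to chain.
Insert 55: h=3, bucket 3 empty → new chain.
Insert 593: h=8, bucket 8 empty → new chain.
Insert 505: h=11, bucket 11 nonempty → append to chain.
Final buckets:
0: .
1: .
2: .
3: 55
4: .
5: .
6: .
7: .
8: 593
9: .
10: .
11: 492 -> 856 -> 167 -> 505
12: .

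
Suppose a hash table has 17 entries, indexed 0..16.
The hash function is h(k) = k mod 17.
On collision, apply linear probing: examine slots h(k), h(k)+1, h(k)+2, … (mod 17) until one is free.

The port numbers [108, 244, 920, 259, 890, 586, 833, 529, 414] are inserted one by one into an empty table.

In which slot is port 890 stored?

8

108: h=6 => slot 6
244: h=6, probe 6,7 => slot 7
920: h=2 => slot 2
259: h=4 => slot 4
890: h=6, probe 6,7,8 => slot 8
586: h=8, probe 8,9 => slot 9
833: h=0 => slot 0
529: h=2, probe 2,3 => slot 3
414: h=6, probe 6,7,8,9,10 => slot 10
Table: [833, _, 920, 529, 259, _, 108, 244, 890, 586, 414, _, _, _, _, _, _]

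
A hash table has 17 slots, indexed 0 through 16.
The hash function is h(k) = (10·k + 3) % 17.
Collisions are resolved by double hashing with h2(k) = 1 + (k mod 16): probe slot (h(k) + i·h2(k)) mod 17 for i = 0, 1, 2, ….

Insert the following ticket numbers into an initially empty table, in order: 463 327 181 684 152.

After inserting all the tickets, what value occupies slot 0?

327

463: h=9 => slot 9
327: h=9, h2=8, probe 9,0 => slot 0
181: h=11 => slot 11
684: h=9, h2=13, probe 9,5 => slot 5
152: h=10 => slot 10
Table: [327, ∅, ∅, ∅, ∅, 684, ∅, ∅, ∅, 463, 152, 181, ∅, ∅, ∅, ∅, ∅]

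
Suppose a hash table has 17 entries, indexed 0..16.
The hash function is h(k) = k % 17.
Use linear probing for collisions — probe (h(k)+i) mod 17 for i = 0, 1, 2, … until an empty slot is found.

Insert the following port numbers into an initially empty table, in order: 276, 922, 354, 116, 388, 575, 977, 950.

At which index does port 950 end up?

1

276: h=4 → slot 4
922: h=4, probe 4,5 → slot 5
354: h=14 → slot 14
116: h=14, probe 14,15 → slot 15
388: h=14, probe 14,15,16 → slot 16
575: h=14, probe 14,15,16,0 → slot 0
977: h=8 → slot 8
950: h=15, probe 15,16,0,1 → slot 1
Table: [575, 950, ., ., 276, 922, ., ., 977, ., ., ., ., ., 354, 116, 388]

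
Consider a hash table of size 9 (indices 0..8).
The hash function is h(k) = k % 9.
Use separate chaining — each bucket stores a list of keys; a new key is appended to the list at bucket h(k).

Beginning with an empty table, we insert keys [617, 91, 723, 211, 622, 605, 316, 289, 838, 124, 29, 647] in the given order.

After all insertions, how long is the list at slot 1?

Insert 617: h=5, bucket 5 empty → new chain.
Insert 91: h=1, bucket 1 empty → new chain.
Insert 723: h=3, bucket 3 empty → new chain.
Insert 211: h=4, bucket 4 empty → new chain.
Insert 622: h=1, bucket 1 nonempty → append to chain.
Insert 605: h=2, bucket 2 empty → new chain.
Insert 316: h=1, bucket 1 nonempty → append to chain.
Insert 289: h=1, bucket 1 nonempty → append to chain.
Insert 838: h=1, bucket 1 nonempty → append to chain.
Insert 124: h=7, bucket 7 empty → new chain.
Insert 29: h=2, bucket 2 nonempty → append to chain.
Insert 647: h=8, bucket 8 empty → new chain.
Final buckets:
0: —
1: 91 -> 622 -> 316 -> 289 -> 838
2: 605 -> 29
3: 723
4: 211
5: 617
6: —
7: 124
8: 647

5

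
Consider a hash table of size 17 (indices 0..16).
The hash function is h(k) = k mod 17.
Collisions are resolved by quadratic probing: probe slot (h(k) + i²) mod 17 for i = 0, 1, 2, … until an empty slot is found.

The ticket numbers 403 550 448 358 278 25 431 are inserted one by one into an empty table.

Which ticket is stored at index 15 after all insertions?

403: h=12 → slot 12
550: h=6 → slot 6
448: h=6, probe 6,7 → slot 7
358: h=1 → slot 1
278: h=6, probe 6,7,10 → slot 10
25: h=8 → slot 8
431: h=6, probe 6,7,10,15 → slot 15
Table: [∅, 358, ∅, ∅, ∅, ∅, 550, 448, 25, ∅, 278, ∅, 403, ∅, ∅, 431, ∅]

431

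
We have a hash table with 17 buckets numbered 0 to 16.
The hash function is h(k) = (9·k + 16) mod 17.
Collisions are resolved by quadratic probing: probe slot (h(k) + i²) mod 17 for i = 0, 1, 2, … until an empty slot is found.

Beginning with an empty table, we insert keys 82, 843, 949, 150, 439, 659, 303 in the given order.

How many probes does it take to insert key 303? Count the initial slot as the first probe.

5

Insert 82: h=6, slot 6 empty → index 6.
Insert 843: h=4, slot 4 empty → index 4.
Insert 949: h=6, slot 6 occupied → index 7.
Insert 150: h=6, slots 6,7 occupied → index 10.
Insert 439: h=6, slots 6,7,10 occupied → index 15.
Insert 659: h=14, slot 14 empty → index 14.
Insert 303: h=6, slots 6,7,10,15 occupied → index 5.
Table: [—, —, —, —, 843, 303, 82, 949, —, —, 150, —, —, —, 659, 439, —]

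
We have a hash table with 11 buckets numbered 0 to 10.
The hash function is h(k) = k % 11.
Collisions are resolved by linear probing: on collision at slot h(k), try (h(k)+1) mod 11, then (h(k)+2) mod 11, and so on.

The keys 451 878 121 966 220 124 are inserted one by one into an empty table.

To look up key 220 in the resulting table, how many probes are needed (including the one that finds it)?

3

451 hashes to 0; slot 0 is free => place at 0.
878 hashes to 9; slot 9 is free => place at 9.
121 hashes to 0; 0 taken => place at 1.
966 hashes to 9; 9 taken => place at 10.
220 hashes to 0; 0,1 taken => place at 2.
124 hashes to 3; slot 3 is free => place at 3.
Table: [451, 121, 220, 124, ∅, ∅, ∅, ∅, ∅, 878, 966]
Lookup 220: h=0, probe 0,1,2 → found at 2.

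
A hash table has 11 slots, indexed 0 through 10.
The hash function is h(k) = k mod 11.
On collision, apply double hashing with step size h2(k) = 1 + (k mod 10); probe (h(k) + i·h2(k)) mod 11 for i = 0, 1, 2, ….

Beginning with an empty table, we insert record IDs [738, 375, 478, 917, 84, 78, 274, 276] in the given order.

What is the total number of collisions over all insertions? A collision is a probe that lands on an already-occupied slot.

7

Insert 738: h=1, slot 1 empty => index 1.
Insert 375: h=1, h2=6, slot 1 occupied => index 7.
Insert 478: h=5, slot 5 empty => index 5.
Insert 917: h=4, slot 4 empty => index 4.
Insert 84: h=7, h2=5, slots 7,1 occupied => index 6.
Insert 78: h=1, h2=9, slot 1 occupied => index 10.
Insert 274: h=10, h2=5, slots 10,4 occupied => index 9.
Insert 276: h=1, h2=7, slot 1 occupied => index 8.
Table: [—, 738, —, —, 917, 478, 84, 375, 276, 274, 78]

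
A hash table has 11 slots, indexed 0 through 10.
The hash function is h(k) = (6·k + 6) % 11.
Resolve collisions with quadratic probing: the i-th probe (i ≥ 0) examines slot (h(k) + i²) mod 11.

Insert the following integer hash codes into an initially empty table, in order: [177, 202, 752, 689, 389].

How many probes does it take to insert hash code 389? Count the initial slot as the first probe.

177: h=1 → slot 1
202: h=8 → slot 8
752: h=8, probe 8,9 → slot 9
689: h=4 → slot 4
389: h=8, probe 8,9,1,6 → slot 6
Table: [—, 177, —, —, 689, —, 389, —, 202, 752, —]

4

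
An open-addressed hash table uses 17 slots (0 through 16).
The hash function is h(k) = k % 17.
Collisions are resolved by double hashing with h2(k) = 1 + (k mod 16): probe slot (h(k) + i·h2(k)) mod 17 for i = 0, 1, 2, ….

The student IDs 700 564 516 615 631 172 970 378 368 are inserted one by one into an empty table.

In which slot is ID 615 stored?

700: h=3 => slot 3
564: h=3, h2=5, probe 3,8 => slot 8
516: h=6 => slot 6
615: h=3, h2=8, probe 3,11 => slot 11
631: h=2 => slot 2
172: h=2, h2=13, probe 2,15 => slot 15
970: h=1 => slot 1
378: h=4 => slot 4
368: h=11, h2=1, probe 11,12 => slot 12
Table: [∅, 970, 631, 700, 378, ∅, 516, ∅, 564, ∅, ∅, 615, 368, ∅, ∅, 172, ∅]

11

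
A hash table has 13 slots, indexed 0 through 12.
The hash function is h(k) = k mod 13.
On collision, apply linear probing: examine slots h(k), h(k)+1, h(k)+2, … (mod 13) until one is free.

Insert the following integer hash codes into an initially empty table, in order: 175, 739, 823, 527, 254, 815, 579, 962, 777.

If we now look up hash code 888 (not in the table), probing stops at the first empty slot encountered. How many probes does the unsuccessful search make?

175 hashes to 6; slot 6 is free → place at 6.
739 hashes to 11; slot 11 is free → place at 11.
823 hashes to 4; slot 4 is free → place at 4.
527 hashes to 7; slot 7 is free → place at 7.
254 hashes to 7; 7 taken → place at 8.
815 hashes to 9; slot 9 is free → place at 9.
579 hashes to 7; 7,8,9 taken → place at 10.
962 hashes to 0; slot 0 is free → place at 0.
777 hashes to 10; 10,11 taken → place at 12.
Table: [962, —, —, —, 823, —, 175, 527, 254, 815, 579, 739, 777]
Lookup 888: h=4, probe 4,5 → slot 5 empty, not found.

2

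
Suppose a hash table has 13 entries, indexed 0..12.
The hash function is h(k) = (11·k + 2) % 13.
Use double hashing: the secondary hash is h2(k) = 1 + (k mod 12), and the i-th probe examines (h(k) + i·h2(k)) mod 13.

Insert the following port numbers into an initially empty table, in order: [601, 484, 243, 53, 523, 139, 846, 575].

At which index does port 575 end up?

8

601: h=9 => slot 9
484: h=9, h2=5, probe 9,1 => slot 1
243: h=10 => slot 10
53: h=0 => slot 0
523: h=9, h2=8, probe 9,4 => slot 4
139: h=10, h2=8, probe 10,5 => slot 5
846: h=0, h2=7, probe 0,7 => slot 7
575: h=9, h2=12, probe 9,8 => slot 8
Table: [53, 484, _, _, 523, 139, _, 846, 575, 601, 243, _, _]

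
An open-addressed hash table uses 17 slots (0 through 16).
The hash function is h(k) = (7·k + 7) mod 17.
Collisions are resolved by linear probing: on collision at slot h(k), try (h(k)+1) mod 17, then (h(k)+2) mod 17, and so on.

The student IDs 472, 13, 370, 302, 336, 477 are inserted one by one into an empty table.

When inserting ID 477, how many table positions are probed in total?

5

472: h=13 -> slot 13
13: h=13, probe 13,14 -> slot 14
370: h=13, probe 13,14,15 -> slot 15
302: h=13, probe 13,14,15,16 -> slot 16
336: h=13, probe 13,14,15,16,0 -> slot 0
477: h=14, probe 14,15,16,0,1 -> slot 1
Table: [336, 477, _, _, _, _, _, _, _, _, _, _, _, 472, 13, 370, 302]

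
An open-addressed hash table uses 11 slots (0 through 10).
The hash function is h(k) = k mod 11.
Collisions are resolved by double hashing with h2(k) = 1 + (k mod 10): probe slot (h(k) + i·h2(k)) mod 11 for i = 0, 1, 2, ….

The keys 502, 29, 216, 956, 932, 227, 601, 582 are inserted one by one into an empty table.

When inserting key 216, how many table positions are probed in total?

2

502: h=7 → slot 7
29: h=7, h2=10, probe 7,6 → slot 6
216: h=7, h2=7, probe 7,3 → slot 3
956: h=10 → slot 10
932: h=8 → slot 8
227: h=7, h2=8, probe 7,4 → slot 4
601: h=7, h2=2, probe 7,9 → slot 9
582: h=10, h2=3, probe 10,2 → slot 2
Table: [_, _, 582, 216, 227, _, 29, 502, 932, 601, 956]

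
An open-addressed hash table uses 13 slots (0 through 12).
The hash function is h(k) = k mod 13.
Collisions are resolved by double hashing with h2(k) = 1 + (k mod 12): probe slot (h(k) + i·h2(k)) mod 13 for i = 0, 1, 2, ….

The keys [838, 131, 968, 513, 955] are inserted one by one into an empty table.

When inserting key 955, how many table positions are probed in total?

Insert 838: h=6, slot 6 empty => index 6.
Insert 131: h=1, slot 1 empty => index 1.
Insert 968: h=6, h2=9, slot 6 occupied => index 2.
Insert 513: h=6, h2=10, slot 6 occupied => index 3.
Insert 955: h=6, h2=8, slots 6,1 occupied => index 9.
Table: [∅, 131, 968, 513, ∅, ∅, 838, ∅, ∅, 955, ∅, ∅, ∅]

3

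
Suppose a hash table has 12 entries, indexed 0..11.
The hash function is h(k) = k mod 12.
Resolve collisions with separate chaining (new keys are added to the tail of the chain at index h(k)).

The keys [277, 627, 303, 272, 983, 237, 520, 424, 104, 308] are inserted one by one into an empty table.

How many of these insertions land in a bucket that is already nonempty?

Insert 277: h=1, bucket 1 empty → new chain.
Insert 627: h=3, bucket 3 empty → new chain.
Insert 303: h=3, bucket 3 nonempty → append to chain.
Insert 272: h=8, bucket 8 empty → new chain.
Insert 983: h=11, bucket 11 empty → new chain.
Insert 237: h=9, bucket 9 empty → new chain.
Insert 520: h=4, bucket 4 empty → new chain.
Insert 424: h=4, bucket 4 nonempty → append to chain.
Insert 104: h=8, bucket 8 nonempty → append to chain.
Insert 308: h=8, bucket 8 nonempty → append to chain.
Final buckets:
0: ∅
1: 277
2: ∅
3: 627 -> 303
4: 520 -> 424
5: ∅
6: ∅
7: ∅
8: 272 -> 104 -> 308
9: 237
10: ∅
11: 983

4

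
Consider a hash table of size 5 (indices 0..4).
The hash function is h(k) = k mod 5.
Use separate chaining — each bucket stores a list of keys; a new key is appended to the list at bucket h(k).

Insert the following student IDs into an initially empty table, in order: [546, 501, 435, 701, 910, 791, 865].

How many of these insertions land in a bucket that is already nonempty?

5

Insert 546: h=1, bucket 1 empty -> new chain.
Insert 501: h=1, bucket 1 nonempty -> append to chain.
Insert 435: h=0, bucket 0 empty -> new chain.
Insert 701: h=1, bucket 1 nonempty -> append to chain.
Insert 910: h=0, bucket 0 nonempty -> append to chain.
Insert 791: h=1, bucket 1 nonempty -> append to chain.
Insert 865: h=0, bucket 0 nonempty -> append to chain.
Final buckets:
0: 435 -> 910 -> 865
1: 546 -> 501 -> 701 -> 791
2: -
3: -
4: -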